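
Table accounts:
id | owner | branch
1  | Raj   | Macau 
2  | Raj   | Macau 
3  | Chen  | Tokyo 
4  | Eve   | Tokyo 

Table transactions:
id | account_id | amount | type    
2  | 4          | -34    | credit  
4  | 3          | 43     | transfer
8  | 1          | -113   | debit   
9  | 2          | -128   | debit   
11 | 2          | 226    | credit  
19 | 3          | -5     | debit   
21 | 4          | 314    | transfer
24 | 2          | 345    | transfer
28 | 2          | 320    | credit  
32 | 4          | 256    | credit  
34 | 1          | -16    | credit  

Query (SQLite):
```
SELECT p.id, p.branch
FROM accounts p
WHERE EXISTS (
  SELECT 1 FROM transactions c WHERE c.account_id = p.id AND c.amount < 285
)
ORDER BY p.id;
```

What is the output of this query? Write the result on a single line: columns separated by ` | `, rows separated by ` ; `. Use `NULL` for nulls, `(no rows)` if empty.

1 | Macau ; 2 | Macau ; 3 | Tokyo ; 4 | Tokyo

For each accounts row, check whether any transactions with matching account_id has amount < 285.
Keep rows where that is true.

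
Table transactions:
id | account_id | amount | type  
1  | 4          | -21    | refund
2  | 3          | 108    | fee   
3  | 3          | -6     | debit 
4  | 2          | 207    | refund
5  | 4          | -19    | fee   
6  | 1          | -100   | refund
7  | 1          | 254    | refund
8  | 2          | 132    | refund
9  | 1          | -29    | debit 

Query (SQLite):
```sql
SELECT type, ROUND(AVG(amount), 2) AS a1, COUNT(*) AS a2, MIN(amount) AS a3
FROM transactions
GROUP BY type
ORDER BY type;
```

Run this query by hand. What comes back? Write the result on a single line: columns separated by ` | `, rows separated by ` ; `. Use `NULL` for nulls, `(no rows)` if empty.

Group transactions by type.
Per group compute: ROUND(AVG(amount), 2), COUNT(*), MIN(amount).
  debit: ids {3, 9} → ROUND(AVG(amount), 2)=-17.5, COUNT(*)=2, MIN(amount)=-29
  fee: ids {2, 5} → ROUND(AVG(amount), 2)=44.5, COUNT(*)=2, MIN(amount)=-19
  refund: ids {1, 4, 6, 7, 8} → ROUND(AVG(amount), 2)=94.4, COUNT(*)=5, MIN(amount)=-100

debit | -17.5 | 2 | -29 ; fee | 44.5 | 2 | -19 ; refund | 94.4 | 5 | -100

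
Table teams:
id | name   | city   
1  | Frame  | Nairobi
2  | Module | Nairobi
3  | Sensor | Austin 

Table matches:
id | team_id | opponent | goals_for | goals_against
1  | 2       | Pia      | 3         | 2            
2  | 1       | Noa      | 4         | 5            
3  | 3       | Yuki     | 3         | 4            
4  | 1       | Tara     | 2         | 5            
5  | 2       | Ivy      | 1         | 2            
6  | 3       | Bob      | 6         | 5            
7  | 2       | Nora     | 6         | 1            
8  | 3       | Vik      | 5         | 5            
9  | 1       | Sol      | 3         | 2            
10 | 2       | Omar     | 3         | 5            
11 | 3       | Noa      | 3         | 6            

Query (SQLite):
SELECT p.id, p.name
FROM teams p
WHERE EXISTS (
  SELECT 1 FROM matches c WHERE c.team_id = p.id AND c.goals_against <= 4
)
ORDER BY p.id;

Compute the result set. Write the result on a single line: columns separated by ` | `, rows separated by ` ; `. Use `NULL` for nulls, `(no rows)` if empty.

For each teams row, check whether any matches with matching team_id has goals_against <= 4.
Keep rows where that is true.

1 | Frame ; 2 | Module ; 3 | Sensor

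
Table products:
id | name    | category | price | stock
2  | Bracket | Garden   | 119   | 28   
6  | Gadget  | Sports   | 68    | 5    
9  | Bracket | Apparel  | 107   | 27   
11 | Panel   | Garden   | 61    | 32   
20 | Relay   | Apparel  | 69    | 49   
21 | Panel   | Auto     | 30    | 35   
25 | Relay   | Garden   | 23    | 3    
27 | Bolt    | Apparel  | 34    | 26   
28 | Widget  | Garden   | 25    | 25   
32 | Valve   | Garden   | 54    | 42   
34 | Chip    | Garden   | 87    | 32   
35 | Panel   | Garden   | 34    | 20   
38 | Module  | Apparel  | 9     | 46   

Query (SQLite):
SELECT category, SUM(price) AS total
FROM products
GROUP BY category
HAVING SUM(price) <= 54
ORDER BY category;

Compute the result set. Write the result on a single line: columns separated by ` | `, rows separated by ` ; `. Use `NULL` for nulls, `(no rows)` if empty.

Partition products by category; compute SUM(price) within each group.
HAVING: keep groups where SUM(price) <= 54.
  Apparel: ids {9, 20, 27, 38} → SUM(price)=219
  Auto: ids {21} → SUM(price)=30
  Garden: ids {2, 11, 25, 28, 32, 34, 35} → SUM(price)=403
  Sports: ids {6} → SUM(price)=68

Auto | 30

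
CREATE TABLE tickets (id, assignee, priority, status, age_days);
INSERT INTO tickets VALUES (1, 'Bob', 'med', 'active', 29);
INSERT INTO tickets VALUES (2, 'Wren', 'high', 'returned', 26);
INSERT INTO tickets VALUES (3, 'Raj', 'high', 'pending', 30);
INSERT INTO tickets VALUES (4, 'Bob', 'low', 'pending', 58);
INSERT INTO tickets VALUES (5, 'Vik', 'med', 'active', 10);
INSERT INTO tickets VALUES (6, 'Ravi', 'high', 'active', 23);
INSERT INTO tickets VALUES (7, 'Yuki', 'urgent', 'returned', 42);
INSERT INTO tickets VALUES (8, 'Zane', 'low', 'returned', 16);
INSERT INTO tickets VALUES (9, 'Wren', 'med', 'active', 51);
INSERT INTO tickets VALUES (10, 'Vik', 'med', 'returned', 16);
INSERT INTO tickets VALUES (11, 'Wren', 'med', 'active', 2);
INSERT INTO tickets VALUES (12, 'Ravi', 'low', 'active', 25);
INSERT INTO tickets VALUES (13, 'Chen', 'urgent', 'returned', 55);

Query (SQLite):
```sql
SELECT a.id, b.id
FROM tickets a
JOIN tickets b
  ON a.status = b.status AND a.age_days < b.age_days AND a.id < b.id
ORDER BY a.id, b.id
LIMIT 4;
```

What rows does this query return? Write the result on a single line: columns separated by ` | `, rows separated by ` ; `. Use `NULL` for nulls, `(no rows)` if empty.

1 | 9 ; 2 | 7 ; 2 | 13 ; 3 | 4

Pairs (a,b) with same status, a.age_days < b.age_days, a.id < b.id.
status groups: active:{1,5,6,9,11,12} pending:{3,4} returned:{2,7,8,10,13}
Ordered by (a.id, b.id); first 4.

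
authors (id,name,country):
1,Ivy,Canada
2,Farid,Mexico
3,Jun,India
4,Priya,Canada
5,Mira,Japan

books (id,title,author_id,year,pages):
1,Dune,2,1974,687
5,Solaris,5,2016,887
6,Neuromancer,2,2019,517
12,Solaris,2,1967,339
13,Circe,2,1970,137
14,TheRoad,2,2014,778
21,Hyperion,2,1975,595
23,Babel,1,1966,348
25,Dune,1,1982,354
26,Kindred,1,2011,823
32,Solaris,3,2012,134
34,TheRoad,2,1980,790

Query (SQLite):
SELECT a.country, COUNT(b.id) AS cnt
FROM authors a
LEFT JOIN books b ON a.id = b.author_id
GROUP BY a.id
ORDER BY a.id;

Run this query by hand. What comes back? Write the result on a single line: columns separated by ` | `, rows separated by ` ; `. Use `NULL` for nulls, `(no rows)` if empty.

Canada | 3 ; Mexico | 7 ; India | 1 ; Canada | 0 ; Japan | 1

LEFT JOIN keeps every authors row; unmatched ones get NULL for books columns.
Group by authors.id and compute COUNT(b.id). COUNT(col) of an all-NULL group is 0.
  1: ids {23, 25, 26} → COUNT(b.id)=3
  2: ids {1, 6, 12, 13, 14, 21, 34} → COUNT(b.id)=7
  3: ids {32} → COUNT(b.id)=1
  4: ids {—} → COUNT(b.id)=0
  5: ids {5} → COUNT(b.id)=1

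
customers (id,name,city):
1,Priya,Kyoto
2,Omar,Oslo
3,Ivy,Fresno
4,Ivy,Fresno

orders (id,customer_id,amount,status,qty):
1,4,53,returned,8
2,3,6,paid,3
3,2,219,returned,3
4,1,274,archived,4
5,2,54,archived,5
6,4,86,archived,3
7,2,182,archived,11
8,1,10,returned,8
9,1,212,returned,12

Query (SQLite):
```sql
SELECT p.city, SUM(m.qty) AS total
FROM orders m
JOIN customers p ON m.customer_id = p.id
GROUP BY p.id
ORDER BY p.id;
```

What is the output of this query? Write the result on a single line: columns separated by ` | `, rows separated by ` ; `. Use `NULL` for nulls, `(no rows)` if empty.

Kyoto | 24 ; Oslo | 19 ; Fresno | 3 ; Fresno | 11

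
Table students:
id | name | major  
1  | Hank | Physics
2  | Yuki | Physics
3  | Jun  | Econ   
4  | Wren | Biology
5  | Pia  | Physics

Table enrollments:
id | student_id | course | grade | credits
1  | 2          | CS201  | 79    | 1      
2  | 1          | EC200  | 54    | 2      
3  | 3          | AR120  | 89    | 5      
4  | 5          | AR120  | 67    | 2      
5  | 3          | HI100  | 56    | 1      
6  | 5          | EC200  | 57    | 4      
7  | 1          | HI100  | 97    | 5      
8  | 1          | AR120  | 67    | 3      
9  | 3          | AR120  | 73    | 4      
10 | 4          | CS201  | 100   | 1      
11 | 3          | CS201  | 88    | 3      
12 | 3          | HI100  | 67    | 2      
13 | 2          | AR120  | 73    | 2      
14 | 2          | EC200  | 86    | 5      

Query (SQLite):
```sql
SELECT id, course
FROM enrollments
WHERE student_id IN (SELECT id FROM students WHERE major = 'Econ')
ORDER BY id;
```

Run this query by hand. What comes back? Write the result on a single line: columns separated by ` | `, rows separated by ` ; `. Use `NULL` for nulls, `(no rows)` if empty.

3 | AR120 ; 5 | HI100 ; 9 | AR120 ; 11 | CS201 ; 12 | HI100

Inner query: students.id where major = 'Econ'.
Outer: keep enrollments rows whose student_id is in that set.
Inner query → {3}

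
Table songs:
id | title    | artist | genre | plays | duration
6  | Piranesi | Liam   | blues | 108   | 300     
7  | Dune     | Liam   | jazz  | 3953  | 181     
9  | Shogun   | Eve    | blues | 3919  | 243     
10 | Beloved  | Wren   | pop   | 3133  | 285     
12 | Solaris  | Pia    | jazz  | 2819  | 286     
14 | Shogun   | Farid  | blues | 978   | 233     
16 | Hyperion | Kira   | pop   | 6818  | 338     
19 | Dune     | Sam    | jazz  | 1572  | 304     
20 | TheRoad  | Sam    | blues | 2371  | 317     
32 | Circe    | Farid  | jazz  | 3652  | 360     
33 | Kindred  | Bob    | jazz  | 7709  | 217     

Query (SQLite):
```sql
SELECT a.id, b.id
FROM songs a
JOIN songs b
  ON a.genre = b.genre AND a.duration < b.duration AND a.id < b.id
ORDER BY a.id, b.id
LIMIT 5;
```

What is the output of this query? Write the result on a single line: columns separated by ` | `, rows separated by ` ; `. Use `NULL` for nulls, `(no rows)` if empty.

Pairs (a,b) with same genre, a.duration < b.duration, a.id < b.id.
genre groups: blues:{6,9,14,20} jazz:{7,12,19,32,33} pop:{10,16}
Ordered by (a.id, b.id); first 5.

6 | 20 ; 7 | 12 ; 7 | 19 ; 7 | 32 ; 7 | 33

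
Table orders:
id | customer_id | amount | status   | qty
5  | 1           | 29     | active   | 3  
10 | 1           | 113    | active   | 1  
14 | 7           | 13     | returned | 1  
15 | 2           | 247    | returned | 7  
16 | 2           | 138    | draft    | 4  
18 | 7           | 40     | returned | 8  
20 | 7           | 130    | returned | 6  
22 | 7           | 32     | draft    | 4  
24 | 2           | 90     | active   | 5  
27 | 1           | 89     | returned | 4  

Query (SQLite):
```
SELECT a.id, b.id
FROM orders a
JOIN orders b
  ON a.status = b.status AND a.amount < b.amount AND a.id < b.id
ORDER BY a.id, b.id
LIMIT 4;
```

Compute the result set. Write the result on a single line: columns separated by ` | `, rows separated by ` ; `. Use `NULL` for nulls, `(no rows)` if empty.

5 | 10 ; 5 | 24 ; 14 | 15 ; 14 | 18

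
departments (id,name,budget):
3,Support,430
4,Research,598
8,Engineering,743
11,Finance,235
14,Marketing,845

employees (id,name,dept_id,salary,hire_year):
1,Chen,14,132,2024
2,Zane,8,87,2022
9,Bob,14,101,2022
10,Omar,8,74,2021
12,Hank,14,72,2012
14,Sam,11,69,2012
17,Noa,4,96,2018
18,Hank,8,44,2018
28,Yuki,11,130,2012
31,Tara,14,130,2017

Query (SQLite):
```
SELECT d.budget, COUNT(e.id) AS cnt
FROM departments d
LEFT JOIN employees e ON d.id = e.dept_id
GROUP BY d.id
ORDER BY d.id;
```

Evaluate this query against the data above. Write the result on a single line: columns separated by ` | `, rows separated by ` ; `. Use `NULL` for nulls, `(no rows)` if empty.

LEFT JOIN keeps every departments row; unmatched ones get NULL for employees columns.
Group by departments.id and compute COUNT(e.id). COUNT(col) of an all-NULL group is 0.
  3: ids {—} → COUNT(e.id)=0
  4: ids {17} → COUNT(e.id)=1
  8: ids {2, 10, 18} → COUNT(e.id)=3
  11: ids {14, 28} → COUNT(e.id)=2
  14: ids {1, 9, 12, 31} → COUNT(e.id)=4

430 | 0 ; 598 | 1 ; 743 | 3 ; 235 | 2 ; 845 | 4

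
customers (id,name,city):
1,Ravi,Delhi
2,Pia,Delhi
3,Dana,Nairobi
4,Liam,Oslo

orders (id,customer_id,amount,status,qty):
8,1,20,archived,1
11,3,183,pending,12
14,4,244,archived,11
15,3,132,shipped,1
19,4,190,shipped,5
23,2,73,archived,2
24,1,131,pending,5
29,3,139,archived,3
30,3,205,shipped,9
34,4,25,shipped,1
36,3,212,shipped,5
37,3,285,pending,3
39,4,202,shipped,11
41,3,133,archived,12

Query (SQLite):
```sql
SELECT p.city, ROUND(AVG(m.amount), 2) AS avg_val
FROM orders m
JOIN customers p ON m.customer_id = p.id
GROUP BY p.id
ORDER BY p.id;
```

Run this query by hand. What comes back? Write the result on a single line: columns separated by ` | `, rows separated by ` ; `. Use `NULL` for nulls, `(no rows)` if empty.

Join each orders row to its customers via customer_id.
Group joined rows by customers.id; compute ROUND(AVG(m.amount), 2) per group.
  1: ids {8, 24} → ROUND(AVG(m.amount), 2)=75.5
  2: ids {23} → ROUND(AVG(m.amount), 2)=73
  3: ids {11, 15, 29, 30, 36, 37, 41} → ROUND(AVG(m.amount), 2)=184.14
  4: ids {14, 19, 34, 39} → ROUND(AVG(m.amount), 2)=165.25

Delhi | 75.5 ; Delhi | 73 ; Nairobi | 184.14 ; Oslo | 165.25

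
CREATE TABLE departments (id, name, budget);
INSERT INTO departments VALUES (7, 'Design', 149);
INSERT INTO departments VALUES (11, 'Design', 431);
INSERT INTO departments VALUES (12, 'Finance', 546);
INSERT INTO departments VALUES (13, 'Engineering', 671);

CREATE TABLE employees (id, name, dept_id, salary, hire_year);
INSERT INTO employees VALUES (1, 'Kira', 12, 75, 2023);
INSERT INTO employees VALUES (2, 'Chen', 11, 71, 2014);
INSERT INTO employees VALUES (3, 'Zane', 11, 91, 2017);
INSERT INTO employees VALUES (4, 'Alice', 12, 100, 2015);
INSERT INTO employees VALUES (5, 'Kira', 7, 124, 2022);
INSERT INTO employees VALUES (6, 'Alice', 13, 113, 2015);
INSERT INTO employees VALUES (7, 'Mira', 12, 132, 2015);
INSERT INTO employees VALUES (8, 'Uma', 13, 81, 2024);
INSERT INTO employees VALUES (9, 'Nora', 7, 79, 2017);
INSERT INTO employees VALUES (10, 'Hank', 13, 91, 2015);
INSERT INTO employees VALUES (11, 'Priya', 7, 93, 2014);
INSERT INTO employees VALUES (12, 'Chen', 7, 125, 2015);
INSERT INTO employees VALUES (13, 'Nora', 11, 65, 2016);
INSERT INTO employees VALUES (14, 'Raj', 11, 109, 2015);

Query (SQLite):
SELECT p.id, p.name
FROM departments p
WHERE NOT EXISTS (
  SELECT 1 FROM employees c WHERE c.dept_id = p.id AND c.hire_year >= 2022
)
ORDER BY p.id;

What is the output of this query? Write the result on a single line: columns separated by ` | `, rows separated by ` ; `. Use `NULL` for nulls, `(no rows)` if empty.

For each departments row, check whether any employees with matching dept_id has hire_year >= 2022.
Keep rows where that is false.

11 | Design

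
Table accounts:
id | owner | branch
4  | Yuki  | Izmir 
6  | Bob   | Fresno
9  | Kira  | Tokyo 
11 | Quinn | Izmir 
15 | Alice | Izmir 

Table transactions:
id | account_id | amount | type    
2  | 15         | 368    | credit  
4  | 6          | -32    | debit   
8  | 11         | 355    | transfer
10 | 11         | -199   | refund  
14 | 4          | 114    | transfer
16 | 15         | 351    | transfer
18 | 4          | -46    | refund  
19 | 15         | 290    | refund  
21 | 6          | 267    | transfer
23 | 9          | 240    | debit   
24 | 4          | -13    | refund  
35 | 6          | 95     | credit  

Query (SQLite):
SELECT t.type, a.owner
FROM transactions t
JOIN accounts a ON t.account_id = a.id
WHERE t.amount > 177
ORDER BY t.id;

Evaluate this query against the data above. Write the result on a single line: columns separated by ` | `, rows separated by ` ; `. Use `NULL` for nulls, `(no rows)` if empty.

credit | Alice ; transfer | Quinn ; transfer | Alice ; refund | Alice ; transfer | Bob ; debit | Kira

Each transactions row matches the accounts row where account_id = accounts.id.
Then keep rows with t.amount > 177.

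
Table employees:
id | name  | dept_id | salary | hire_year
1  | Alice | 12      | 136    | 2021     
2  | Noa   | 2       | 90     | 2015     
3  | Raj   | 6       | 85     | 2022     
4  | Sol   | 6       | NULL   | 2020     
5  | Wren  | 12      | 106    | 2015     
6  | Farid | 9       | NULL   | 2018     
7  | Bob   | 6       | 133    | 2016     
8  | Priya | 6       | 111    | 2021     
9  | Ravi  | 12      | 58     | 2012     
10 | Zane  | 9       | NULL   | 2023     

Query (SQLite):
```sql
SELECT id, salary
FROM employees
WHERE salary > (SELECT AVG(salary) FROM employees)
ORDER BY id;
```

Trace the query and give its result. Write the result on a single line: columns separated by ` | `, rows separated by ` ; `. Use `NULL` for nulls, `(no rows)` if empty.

Scalar subquery: AVG(salary) over all employees rows = 102.714286 (≈; comparison uses full precision).
Keep rows where salary > that value.

1 | 136 ; 5 | 106 ; 7 | 133 ; 8 | 111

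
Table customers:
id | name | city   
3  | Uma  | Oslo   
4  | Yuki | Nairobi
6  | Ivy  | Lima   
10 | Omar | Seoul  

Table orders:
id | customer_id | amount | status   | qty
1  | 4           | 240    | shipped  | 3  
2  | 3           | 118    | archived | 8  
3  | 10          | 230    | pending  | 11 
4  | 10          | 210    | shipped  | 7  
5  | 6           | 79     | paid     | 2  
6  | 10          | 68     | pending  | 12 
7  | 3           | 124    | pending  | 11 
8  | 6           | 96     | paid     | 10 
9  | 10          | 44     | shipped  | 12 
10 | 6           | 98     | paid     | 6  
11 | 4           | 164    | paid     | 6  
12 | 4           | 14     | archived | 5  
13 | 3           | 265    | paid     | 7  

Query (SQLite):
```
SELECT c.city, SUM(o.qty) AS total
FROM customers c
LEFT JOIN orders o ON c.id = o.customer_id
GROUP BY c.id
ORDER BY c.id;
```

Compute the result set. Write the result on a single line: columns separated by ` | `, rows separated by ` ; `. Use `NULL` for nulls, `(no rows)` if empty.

Oslo | 26 ; Nairobi | 14 ; Lima | 18 ; Seoul | 42

LEFT JOIN keeps every customers row; unmatched ones get NULL for orders columns.
Group by customers.id and compute SUM(o.qty). SUM over an all-NULL group is NULL.
  3: ids {2, 7, 13} → SUM(o.qty)=26
  4: ids {1, 11, 12} → SUM(o.qty)=14
  6: ids {5, 8, 10} → SUM(o.qty)=18
  10: ids {3, 4, 6, 9} → SUM(o.qty)=42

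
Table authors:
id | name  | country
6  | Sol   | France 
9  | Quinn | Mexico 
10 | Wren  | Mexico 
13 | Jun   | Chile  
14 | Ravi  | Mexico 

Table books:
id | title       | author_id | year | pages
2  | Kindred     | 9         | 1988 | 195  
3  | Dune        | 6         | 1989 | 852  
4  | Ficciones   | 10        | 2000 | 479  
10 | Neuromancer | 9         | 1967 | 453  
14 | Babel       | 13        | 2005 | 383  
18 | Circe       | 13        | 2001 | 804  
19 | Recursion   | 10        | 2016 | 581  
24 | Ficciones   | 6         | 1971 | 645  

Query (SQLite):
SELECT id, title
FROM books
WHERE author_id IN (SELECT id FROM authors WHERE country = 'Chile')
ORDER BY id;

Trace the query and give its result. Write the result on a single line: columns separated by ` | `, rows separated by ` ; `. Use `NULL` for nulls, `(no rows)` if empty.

Inner query: authors.id where country = 'Chile'.
Outer: keep books rows whose author_id is in that set.
Inner query → {13}

14 | Babel ; 18 | Circe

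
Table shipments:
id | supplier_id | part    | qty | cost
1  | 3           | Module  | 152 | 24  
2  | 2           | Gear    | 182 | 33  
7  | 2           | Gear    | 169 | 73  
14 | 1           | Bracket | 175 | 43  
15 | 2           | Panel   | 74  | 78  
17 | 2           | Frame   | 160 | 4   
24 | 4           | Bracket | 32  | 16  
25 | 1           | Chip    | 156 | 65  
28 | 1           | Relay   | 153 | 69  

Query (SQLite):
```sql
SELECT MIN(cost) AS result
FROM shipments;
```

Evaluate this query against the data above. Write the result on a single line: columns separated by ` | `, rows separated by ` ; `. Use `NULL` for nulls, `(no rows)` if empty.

All cost values: [24, 33, 73, 43, 78, 4, 16, 65, 69].
MIN of non-NULL values = 4.

4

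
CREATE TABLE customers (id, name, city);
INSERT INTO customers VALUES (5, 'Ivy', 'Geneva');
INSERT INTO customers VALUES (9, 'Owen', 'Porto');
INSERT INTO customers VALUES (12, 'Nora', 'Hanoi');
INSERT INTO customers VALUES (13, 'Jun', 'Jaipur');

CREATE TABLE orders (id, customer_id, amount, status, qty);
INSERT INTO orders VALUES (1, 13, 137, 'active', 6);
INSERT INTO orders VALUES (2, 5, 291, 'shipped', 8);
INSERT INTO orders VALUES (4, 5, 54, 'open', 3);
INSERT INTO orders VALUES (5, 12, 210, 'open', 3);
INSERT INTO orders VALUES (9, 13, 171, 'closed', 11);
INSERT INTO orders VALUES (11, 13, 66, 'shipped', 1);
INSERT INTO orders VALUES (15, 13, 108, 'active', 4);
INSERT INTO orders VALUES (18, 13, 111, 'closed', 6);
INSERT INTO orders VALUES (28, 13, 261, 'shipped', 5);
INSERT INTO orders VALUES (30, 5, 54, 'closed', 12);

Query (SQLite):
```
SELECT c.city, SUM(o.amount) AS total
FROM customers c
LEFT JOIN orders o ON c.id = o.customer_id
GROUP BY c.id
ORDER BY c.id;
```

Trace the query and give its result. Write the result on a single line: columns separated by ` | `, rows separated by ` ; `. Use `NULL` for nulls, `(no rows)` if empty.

LEFT JOIN keeps every customers row; unmatched ones get NULL for orders columns.
Group by customers.id and compute SUM(o.amount). SUM over an all-NULL group is NULL.
  5: ids {2, 4, 30} → SUM(o.amount)=399
  9: ids {—} → SUM(o.amount)=NULL
  12: ids {5} → SUM(o.amount)=210
  13: ids {1, 9, 11, 15, 18, 28} → SUM(o.amount)=854

Geneva | 399 ; Porto | NULL ; Hanoi | 210 ; Jaipur | 854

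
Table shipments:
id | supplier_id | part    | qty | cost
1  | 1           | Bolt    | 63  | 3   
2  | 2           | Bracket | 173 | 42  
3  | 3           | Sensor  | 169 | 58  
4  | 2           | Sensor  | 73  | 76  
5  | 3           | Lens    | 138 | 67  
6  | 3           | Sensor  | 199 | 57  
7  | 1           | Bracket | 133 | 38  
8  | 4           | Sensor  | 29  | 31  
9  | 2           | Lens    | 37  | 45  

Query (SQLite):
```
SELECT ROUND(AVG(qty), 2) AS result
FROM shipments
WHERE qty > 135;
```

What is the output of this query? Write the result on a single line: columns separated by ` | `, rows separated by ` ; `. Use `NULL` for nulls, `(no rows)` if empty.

Rows where qty > 135 → qty values: [173, 169, 138, 199].
AVG = 679 / 4 (rounded to 2 dp).

169.75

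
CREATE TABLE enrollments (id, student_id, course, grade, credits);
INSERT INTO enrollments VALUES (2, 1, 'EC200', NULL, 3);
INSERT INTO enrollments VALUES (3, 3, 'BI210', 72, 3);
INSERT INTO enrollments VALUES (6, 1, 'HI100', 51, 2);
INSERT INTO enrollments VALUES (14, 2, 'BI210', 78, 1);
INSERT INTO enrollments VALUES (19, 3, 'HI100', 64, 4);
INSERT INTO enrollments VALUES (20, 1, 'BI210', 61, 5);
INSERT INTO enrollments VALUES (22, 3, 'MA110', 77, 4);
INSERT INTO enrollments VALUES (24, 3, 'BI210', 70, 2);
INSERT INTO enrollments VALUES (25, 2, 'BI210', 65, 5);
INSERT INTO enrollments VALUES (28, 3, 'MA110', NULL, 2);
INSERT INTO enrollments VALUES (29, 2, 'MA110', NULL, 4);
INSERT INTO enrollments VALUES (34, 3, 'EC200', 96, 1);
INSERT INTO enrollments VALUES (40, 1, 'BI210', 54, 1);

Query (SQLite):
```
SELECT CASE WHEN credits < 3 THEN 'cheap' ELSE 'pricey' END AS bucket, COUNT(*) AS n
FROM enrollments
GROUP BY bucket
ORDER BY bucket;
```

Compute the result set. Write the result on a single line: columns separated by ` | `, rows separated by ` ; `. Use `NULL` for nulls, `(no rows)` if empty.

cheap | 6 ; pricey | 7

Bucket rows by credits < 3 → 'cheap' else 'pricey'; count each bucket.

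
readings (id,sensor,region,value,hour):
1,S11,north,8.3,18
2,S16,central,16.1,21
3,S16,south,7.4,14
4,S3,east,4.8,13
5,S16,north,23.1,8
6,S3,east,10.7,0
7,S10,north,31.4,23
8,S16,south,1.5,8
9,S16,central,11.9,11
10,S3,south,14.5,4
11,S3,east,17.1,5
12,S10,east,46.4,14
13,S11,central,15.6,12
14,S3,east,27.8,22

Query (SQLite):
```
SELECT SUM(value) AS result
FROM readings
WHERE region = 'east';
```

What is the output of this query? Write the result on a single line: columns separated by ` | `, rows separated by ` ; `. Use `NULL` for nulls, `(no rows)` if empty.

106.8

Rows where region='east' → value values: [4.8, 10.7, 17.1, 46.4, 27.8].
SUM of non-NULL values = 106.8.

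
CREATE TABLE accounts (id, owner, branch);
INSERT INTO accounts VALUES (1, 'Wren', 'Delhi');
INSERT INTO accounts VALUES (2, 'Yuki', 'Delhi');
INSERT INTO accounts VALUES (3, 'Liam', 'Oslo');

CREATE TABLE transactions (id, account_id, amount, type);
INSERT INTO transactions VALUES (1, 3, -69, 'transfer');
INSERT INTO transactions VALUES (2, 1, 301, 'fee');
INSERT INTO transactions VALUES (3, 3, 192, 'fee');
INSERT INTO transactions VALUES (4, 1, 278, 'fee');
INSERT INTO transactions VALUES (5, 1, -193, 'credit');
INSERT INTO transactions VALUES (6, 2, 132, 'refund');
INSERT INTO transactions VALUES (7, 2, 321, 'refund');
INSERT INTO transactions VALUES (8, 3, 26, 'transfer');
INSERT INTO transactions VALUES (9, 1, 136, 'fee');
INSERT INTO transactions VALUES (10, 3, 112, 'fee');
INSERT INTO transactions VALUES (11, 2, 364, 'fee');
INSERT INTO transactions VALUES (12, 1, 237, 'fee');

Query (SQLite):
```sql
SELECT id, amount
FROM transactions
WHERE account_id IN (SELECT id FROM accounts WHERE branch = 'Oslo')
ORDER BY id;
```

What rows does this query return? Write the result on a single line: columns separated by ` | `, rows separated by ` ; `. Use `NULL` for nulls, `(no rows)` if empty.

Inner query: accounts.id where branch = 'Oslo'.
Outer: keep transactions rows whose account_id is in that set.
Inner query → {3}

1 | -69 ; 3 | 192 ; 8 | 26 ; 10 | 112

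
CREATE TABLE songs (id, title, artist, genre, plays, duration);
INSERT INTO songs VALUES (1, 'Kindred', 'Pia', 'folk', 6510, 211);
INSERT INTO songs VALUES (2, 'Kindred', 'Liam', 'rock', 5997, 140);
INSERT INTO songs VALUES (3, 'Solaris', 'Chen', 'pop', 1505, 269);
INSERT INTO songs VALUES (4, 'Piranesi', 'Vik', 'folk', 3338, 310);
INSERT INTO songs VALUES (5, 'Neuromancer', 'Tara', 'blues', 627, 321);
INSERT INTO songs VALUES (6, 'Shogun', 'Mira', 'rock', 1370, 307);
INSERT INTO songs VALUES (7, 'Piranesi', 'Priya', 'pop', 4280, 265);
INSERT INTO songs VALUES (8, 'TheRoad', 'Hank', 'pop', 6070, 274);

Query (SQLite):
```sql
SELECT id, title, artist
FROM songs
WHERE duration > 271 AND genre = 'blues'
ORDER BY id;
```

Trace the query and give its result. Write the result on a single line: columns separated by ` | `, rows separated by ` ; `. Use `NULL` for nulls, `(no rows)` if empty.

5 | Neuromancer | Tara

duration > 271: ids {4, 5, 6, 8}
genre = 'blues': ids {5}
Combine with AND.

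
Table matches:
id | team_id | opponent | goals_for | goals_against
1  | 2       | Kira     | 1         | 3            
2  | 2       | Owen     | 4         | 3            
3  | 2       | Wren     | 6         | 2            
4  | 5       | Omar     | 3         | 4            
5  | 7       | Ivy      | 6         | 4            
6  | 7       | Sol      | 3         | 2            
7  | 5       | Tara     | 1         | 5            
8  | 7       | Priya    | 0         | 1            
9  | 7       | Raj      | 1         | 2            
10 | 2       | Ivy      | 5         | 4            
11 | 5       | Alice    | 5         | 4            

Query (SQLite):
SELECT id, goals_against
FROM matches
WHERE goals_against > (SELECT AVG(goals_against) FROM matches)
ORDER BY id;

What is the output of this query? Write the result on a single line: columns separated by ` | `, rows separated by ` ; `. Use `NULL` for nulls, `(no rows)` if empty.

4 | 4 ; 5 | 4 ; 7 | 5 ; 10 | 4 ; 11 | 4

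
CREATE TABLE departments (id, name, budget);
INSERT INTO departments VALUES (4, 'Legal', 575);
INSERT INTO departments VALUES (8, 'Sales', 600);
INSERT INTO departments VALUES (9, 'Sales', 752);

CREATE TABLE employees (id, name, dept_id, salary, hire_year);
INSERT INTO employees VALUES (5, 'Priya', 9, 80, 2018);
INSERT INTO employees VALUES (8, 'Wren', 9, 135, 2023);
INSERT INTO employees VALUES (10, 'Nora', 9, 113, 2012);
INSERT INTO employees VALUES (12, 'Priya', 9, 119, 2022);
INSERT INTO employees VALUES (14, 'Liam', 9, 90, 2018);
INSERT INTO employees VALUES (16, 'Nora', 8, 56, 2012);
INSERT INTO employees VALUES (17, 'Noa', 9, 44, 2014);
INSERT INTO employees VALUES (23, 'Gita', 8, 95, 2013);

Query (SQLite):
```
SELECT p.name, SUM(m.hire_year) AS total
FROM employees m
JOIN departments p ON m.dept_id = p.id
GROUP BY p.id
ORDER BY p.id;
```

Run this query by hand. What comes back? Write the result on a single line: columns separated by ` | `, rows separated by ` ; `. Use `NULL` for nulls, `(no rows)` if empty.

Sales | 4025 ; Sales | 12107

Join each employees row to its departments via dept_id.
Group joined rows by departments.id; compute SUM(m.hire_year) per group.
  8: ids {16, 23} → SUM(m.hire_year)=4025
  9: ids {5, 8, 10, 12, 14, 17} → SUM(m.hire_year)=12107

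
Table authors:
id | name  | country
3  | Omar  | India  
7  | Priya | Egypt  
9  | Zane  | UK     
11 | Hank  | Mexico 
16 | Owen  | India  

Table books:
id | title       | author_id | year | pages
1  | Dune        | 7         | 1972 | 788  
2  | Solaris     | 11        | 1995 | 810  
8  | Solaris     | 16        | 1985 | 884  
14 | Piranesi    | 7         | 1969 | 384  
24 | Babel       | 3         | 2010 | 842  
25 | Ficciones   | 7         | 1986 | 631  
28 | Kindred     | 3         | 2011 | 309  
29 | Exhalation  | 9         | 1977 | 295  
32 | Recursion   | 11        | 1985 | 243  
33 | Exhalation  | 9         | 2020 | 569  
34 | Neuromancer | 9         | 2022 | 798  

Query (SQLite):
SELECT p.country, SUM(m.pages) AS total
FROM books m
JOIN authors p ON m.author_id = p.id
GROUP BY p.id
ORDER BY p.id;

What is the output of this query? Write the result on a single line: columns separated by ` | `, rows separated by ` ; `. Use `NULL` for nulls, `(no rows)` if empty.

Join each books row to its authors via author_id.
Group joined rows by authors.id; compute SUM(m.pages) per group.
  3: ids {24, 28} → SUM(m.pages)=1151
  7: ids {1, 14, 25} → SUM(m.pages)=1803
  9: ids {29, 33, 34} → SUM(m.pages)=1662
  11: ids {2, 32} → SUM(m.pages)=1053
  16: ids {8} → SUM(m.pages)=884

India | 1151 ; Egypt | 1803 ; UK | 1662 ; Mexico | 1053 ; India | 884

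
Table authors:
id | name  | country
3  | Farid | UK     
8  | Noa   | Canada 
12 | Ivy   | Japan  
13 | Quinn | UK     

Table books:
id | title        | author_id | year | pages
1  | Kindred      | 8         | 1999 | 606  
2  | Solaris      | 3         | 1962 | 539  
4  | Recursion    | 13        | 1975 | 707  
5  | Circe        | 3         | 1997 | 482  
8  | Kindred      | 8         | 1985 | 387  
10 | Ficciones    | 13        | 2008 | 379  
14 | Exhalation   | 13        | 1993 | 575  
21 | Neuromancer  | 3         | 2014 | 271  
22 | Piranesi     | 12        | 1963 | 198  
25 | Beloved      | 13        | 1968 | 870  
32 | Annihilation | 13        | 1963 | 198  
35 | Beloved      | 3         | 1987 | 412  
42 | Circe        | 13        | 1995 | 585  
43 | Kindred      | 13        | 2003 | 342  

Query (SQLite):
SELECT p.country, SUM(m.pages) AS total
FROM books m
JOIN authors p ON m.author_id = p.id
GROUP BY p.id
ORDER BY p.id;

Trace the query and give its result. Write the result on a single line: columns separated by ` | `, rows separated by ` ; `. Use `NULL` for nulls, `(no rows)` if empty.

Join each books row to its authors via author_id.
Group joined rows by authors.id; compute SUM(m.pages) per group.
  3: ids {2, 5, 21, 35} → SUM(m.pages)=1704
  8: ids {1, 8} → SUM(m.pages)=993
  12: ids {22} → SUM(m.pages)=198
  13: ids {4, 10, 14, 25, 32, 42, 43} → SUM(m.pages)=3656

UK | 1704 ; Canada | 993 ; Japan | 198 ; UK | 3656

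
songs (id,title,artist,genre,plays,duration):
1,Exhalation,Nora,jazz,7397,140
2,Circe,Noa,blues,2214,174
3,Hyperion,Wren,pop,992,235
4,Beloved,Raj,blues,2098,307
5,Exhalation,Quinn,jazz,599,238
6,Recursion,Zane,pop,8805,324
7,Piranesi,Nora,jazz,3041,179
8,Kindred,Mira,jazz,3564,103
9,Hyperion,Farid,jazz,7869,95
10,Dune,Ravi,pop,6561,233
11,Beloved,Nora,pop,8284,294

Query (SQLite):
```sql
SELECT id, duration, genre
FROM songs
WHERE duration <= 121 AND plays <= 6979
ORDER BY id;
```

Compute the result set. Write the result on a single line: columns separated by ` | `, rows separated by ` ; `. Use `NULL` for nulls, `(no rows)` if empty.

8 | 103 | jazz

duration <= 121: ids {8, 9}
plays <= 6979: ids {2, 3, 4, 5, 7, 8, 10}
Combine with AND.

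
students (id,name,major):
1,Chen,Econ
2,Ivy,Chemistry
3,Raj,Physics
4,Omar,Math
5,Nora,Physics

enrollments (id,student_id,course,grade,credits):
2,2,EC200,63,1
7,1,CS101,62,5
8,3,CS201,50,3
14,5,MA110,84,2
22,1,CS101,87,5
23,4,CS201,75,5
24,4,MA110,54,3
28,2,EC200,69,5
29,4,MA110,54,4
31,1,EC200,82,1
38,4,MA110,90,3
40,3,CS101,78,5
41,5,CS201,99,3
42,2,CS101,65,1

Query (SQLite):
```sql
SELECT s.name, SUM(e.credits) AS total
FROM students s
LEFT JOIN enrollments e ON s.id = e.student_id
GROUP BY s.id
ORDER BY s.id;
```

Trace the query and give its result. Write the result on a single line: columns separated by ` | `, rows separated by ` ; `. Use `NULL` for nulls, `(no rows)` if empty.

Chen | 11 ; Ivy | 7 ; Raj | 8 ; Omar | 15 ; Nora | 5

LEFT JOIN keeps every students row; unmatched ones get NULL for enrollments columns.
Group by students.id and compute SUM(e.credits). SUM over an all-NULL group is NULL.
  1: ids {7, 22, 31} → SUM(e.credits)=11
  2: ids {2, 28, 42} → SUM(e.credits)=7
  3: ids {8, 40} → SUM(e.credits)=8
  4: ids {23, 24, 29, 38} → SUM(e.credits)=15
  5: ids {14, 41} → SUM(e.credits)=5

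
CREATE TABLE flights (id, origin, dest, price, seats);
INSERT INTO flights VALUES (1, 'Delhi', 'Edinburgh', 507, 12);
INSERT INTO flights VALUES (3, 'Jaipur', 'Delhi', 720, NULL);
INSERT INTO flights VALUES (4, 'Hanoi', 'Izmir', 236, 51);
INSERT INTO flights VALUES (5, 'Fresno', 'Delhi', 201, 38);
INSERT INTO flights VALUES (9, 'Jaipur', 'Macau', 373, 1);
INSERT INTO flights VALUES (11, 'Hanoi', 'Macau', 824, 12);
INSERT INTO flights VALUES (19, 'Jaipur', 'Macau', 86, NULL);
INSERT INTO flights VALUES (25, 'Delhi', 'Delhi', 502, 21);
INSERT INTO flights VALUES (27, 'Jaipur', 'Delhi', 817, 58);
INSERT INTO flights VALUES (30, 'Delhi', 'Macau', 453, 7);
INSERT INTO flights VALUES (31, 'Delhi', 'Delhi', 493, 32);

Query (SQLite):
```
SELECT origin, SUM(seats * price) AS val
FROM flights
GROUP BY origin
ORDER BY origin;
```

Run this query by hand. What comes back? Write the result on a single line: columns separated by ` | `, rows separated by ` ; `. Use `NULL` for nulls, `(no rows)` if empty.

Delhi | 35573 ; Fresno | 7638 ; Hanoi | 21924 ; Jaipur | 47759

For each row compute seats * price.
Group by origin; take SUM of the expression per group.
  Delhi: ids {1, 25, 30, 31} → SUM(seats * price)=35573
  Fresno: ids {5} → SUM(seats * price)=7638
  Hanoi: ids {4, 11} → SUM(seats * price)=21924
  Jaipur: ids {3, 9, 19, 27} → SUM(seats * price)=47759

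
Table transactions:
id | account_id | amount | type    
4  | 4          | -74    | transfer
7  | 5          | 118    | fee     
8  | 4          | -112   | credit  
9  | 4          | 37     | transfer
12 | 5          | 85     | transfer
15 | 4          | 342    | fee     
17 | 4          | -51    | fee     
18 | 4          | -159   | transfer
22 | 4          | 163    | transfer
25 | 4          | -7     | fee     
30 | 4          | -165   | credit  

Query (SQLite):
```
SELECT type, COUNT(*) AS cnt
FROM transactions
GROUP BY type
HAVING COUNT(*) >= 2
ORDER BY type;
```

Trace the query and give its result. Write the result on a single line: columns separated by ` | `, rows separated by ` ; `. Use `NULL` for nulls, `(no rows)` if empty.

credit | 2 ; fee | 4 ; transfer | 5

Partition transactions by type; compute COUNT(*) within each group.
HAVING: keep groups with count ≥ 2.
  credit: ids {8, 30} → COUNT(*)=2
  fee: ids {7, 15, 17, 25} → COUNT(*)=4
  transfer: ids {4, 9, 12, 18, 22} → COUNT(*)=5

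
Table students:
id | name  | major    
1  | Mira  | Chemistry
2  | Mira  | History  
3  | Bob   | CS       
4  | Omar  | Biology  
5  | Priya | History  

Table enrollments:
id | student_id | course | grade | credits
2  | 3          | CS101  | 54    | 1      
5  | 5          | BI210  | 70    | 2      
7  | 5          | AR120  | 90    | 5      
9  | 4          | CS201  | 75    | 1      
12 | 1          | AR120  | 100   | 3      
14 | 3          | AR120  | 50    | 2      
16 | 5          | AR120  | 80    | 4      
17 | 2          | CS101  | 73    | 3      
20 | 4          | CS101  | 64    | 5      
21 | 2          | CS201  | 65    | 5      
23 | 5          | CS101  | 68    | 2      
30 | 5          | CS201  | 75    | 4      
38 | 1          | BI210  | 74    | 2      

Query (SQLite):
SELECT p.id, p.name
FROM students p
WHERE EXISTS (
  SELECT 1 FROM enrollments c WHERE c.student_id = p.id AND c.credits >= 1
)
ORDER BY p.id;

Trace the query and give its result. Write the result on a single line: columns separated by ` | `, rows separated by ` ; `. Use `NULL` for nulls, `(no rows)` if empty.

For each students row, check whether any enrollments with matching student_id has credits >= 1.
Keep rows where that is true.

1 | Mira ; 2 | Mira ; 3 | Bob ; 4 | Omar ; 5 | Priya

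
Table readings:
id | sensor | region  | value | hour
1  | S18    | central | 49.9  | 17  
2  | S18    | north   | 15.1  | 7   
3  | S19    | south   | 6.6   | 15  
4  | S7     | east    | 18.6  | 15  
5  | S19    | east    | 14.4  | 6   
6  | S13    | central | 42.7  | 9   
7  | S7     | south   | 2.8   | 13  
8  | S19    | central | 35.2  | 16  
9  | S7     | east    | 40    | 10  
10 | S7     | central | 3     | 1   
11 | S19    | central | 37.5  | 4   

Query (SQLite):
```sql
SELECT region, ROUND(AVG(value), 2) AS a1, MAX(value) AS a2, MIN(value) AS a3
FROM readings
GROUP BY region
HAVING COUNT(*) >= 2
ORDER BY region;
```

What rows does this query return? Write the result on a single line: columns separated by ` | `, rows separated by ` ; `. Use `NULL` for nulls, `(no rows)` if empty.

central | 33.66 | 49.9 | 3 ; east | 24.33 | 40 | 14.4 ; south | 4.7 | 6.6 | 2.8

Group readings by region.
Per group compute: ROUND(AVG(value), 2), MAX(value), MIN(value).
HAVING: drop groups with fewer than 2 rows.
  central: ids {1, 6, 8, 10, 11} → ROUND(AVG(value), 2)=33.66, MAX(value)=49.9, MIN(value)=3
  east: ids {4, 5, 9} → ROUND(AVG(value), 2)=24.33, MAX(value)=40, MIN(value)=14.4
  north: ids {2} → ROUND(AVG(value), 2)=15.1, MAX(value)=15.1, MIN(value)=15.1
  south: ids {3, 7} → ROUND(AVG(value), 2)=4.7, MAX(value)=6.6, MIN(value)=2.8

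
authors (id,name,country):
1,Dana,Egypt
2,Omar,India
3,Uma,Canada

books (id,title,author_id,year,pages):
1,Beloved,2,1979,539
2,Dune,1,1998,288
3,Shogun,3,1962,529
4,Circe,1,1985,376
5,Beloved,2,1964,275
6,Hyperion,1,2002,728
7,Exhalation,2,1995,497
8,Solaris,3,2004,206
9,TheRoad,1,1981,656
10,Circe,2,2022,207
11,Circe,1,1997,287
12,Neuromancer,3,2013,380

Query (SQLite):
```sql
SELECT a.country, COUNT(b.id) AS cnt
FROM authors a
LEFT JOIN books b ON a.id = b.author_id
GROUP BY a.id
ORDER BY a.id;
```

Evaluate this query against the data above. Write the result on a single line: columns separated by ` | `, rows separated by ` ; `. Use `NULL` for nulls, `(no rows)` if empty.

LEFT JOIN keeps every authors row; unmatched ones get NULL for books columns.
Group by authors.id and compute COUNT(b.id). COUNT(col) of an all-NULL group is 0.
  1: ids {2, 4, 6, 9, 11} → COUNT(b.id)=5
  2: ids {1, 5, 7, 10} → COUNT(b.id)=4
  3: ids {3, 8, 12} → COUNT(b.id)=3

Egypt | 5 ; India | 4 ; Canada | 3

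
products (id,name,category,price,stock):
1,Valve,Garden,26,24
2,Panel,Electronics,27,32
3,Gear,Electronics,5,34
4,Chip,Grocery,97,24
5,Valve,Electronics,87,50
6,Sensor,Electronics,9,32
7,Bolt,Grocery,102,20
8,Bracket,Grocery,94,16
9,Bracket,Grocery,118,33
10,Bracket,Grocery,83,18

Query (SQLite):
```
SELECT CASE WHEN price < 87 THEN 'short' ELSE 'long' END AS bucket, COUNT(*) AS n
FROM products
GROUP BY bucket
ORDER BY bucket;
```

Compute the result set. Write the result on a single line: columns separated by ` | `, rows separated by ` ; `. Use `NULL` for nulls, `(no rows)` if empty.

long | 5 ; short | 5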